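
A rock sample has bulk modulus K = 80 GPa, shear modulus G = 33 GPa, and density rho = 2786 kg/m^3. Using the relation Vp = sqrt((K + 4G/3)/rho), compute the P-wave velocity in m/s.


First compute the effective modulus:
K + 4G/3 = 80e9 + 4*33e9/3 = 124000000000.0 Pa
Then divide by density:
124000000000.0 / 2786 = 44508255.5635 Pa/(kg/m^3)
Take the square root:
Vp = sqrt(44508255.5635) = 6671.45 m/s

6671.45


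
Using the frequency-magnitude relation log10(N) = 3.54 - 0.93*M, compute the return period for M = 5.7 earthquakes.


log10(N) = 3.54 - 0.93*5.7 = -1.761
N = 10^-1.761 = 0.017338
T = 1/N = 1/0.017338 = 57.6766 years

57.6766


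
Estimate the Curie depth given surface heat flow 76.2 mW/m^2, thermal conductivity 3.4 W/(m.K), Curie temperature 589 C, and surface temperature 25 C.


T_Curie - T_surf = 589 - 25 = 564 C
Convert q to W/m^2: 76.2 mW/m^2 = 0.0762 W/m^2
d = 564 * 3.4 / 0.0762 = 25165.35 m

25165.35


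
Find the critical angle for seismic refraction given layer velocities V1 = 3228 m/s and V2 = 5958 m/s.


V1/V2 = 3228/5958 = 0.541793
theta_c = arcsin(0.541793) = 32.8057 degrees

32.8057


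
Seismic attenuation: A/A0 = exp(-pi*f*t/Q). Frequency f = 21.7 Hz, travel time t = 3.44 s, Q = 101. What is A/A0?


pi*f*t/Q = pi*21.7*3.44/101 = 2.321917
A/A0 = exp(-2.321917) = 0.098085

0.098085


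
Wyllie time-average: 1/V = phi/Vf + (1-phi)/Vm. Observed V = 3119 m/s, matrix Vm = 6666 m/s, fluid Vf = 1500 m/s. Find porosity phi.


1/V - 1/Vm = 1/3119 - 1/6666 = 0.0001706
1/Vf - 1/Vm = 1/1500 - 1/6666 = 0.00051665
phi = 0.0001706 / 0.00051665 = 0.3302

0.3302


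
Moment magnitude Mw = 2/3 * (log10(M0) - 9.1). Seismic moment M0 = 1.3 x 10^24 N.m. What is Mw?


log10(M0) = log10(1.3 x 10^24) = 24.1139
Mw = 2/3 * (24.1139 - 9.1)
= 2/3 * 15.0139
= 10.01

10.01


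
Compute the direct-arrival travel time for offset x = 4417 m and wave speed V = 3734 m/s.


t = x / V
= 4417 / 3734
= 1.1829 s

1.1829


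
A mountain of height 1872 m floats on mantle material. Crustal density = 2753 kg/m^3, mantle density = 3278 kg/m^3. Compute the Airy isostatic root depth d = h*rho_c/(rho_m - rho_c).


rho_m - rho_c = 3278 - 2753 = 525
d = 1872 * 2753 / 525
= 5153616 / 525
= 9816.41 m

9816.41


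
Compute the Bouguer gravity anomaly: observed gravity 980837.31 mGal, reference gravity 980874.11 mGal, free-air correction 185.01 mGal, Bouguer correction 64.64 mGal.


BA = g_obs - g_ref + FAC - BC
= 980837.31 - 980874.11 + 185.01 - 64.64
= 83.57 mGal

83.57


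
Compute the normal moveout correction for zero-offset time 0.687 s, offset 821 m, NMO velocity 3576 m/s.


x/Vnmo = 821/3576 = 0.229586
(x/Vnmo)^2 = 0.05271
t0^2 = 0.471969
sqrt(0.471969 + 0.05271) = 0.724347
dt = 0.724347 - 0.687 = 0.037347

0.037347


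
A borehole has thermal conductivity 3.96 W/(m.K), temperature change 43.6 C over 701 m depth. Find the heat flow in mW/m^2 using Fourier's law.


q = k * dT / dz * 1000
= 3.96 * 43.6 / 701 * 1000
= 0.2463 * 1000
= 246.2996 mW/m^2

246.2996


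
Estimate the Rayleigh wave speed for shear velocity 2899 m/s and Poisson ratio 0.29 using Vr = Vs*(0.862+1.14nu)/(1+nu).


Numerator factor = 0.862 + 1.14*0.29 = 1.1926
Denominator = 1 + 0.29 = 1.29
Vr = 2899 * 1.1926 / 1.29 = 2680.11 m/s

2680.11


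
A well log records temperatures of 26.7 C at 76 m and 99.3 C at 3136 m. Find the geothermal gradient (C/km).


dT = 99.3 - 26.7 = 72.6 C
dz = 3136 - 76 = 3060 m
gradient = dT/dz * 1000 = 72.6/3060 * 1000 = 23.7255 C/km

23.7255


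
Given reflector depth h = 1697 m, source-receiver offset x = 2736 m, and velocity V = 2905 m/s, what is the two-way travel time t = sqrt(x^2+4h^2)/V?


x^2 + 4h^2 = 2736^2 + 4*1697^2 = 7485696 + 11519236 = 19004932
sqrt(19004932) = 4359.4646
t = 4359.4646 / 2905 = 1.5007 s

1.5007


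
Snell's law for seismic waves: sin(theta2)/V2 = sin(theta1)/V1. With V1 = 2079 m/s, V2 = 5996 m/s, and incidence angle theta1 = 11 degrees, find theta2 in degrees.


sin(theta1) = sin(11 deg) = 0.190809
sin(theta2) = V2/V1 * sin(theta1) = 5996/2079 * 0.190809 = 0.550308
theta2 = arcsin(0.550308) = 33.3882 degrees

33.3882


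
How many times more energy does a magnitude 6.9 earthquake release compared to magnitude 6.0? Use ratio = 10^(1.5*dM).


M2 - M1 = 6.9 - 6.0 = 0.9
1.5 * 0.9 = 1.35
ratio = 10^1.35 = 22.39

22.39


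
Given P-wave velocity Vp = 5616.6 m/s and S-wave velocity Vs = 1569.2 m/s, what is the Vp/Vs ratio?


Vp/Vs = 5616.6 / 1569.2
= 3.5793

3.5793


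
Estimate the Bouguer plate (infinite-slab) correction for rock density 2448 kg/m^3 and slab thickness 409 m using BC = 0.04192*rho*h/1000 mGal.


BC = 0.04192 * rho * h / 1000
= 0.04192 * 2448 * 409 / 1000
= 41.9716 mGal

41.9716


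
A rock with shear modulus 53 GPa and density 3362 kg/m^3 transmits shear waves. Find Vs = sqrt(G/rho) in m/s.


Convert G to Pa: G = 53e9 Pa
Compute G/rho = 53e9 / 3362 = 15764425.9369
Vs = sqrt(15764425.9369) = 3970.44 m/s

3970.44


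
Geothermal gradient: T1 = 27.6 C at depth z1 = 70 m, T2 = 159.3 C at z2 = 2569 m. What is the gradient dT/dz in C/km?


dT = 159.3 - 27.6 = 131.7 C
dz = 2569 - 70 = 2499 m
gradient = dT/dz * 1000 = 131.7/2499 * 1000 = 52.7011 C/km

52.7011


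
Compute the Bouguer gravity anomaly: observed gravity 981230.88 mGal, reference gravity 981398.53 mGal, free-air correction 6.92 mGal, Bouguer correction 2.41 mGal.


BA = g_obs - g_ref + FAC - BC
= 981230.88 - 981398.53 + 6.92 - 2.41
= -163.14 mGal

-163.14


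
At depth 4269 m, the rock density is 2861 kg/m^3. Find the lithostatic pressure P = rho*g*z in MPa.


P = rho * g * z / 1e6
= 2861 * 9.81 * 4269 / 1e6
= 119815504.29 / 1e6
= 119.8155 MPa

119.8155


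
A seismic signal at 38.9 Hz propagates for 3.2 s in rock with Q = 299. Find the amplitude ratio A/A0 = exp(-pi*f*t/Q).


pi*f*t/Q = pi*38.9*3.2/299 = 1.307911
A/A0 = exp(-1.307911) = 0.270384

0.270384


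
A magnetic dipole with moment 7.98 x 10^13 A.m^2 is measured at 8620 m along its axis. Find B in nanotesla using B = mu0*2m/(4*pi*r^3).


m = 7.98 x 10^13 = 79800000000000 A.m^2
2m = 159600000000000 A.m^2
r^3 = 8620^3 = 640503928000
B = (4pi*10^-7) * 159600000000000 / (4*pi * 640503928000) * 1e9
= 200559275.005172 / 8048809739200.82 * 1e9
= 24917.88 nT

24917.88


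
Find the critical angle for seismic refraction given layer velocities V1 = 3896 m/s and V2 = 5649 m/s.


V1/V2 = 3896/5649 = 0.68968
theta_c = arcsin(0.68968) = 43.6048 degrees

43.6048


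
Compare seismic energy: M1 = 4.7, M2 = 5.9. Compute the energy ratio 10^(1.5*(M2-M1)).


M2 - M1 = 5.9 - 4.7 = 1.2
1.5 * 1.2 = 1.8
ratio = 10^1.8 = 63.1

63.1


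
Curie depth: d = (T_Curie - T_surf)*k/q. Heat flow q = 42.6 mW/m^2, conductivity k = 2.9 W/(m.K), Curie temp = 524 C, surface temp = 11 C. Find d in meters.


T_Curie - T_surf = 524 - 11 = 513 C
Convert q to W/m^2: 42.6 mW/m^2 = 0.0426 W/m^2
d = 513 * 2.9 / 0.0426 = 34922.54 m

34922.54


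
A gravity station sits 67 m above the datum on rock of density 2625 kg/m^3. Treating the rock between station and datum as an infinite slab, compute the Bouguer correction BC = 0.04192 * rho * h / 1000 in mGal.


BC = 0.04192 * rho * h / 1000
= 0.04192 * 2625 * 67 / 1000
= 7.3727 mGal

7.3727


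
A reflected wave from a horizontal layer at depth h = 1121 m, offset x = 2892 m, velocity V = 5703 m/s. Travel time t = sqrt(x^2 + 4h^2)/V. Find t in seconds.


x^2 + 4h^2 = 2892^2 + 4*1121^2 = 8363664 + 5026564 = 13390228
sqrt(13390228) = 3659.266
t = 3659.266 / 5703 = 0.6416 s

0.6416


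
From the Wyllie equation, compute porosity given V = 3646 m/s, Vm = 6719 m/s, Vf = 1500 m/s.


1/V - 1/Vm = 1/3646 - 1/6719 = 0.00012544
1/Vf - 1/Vm = 1/1500 - 1/6719 = 0.00051783
phi = 0.00012544 / 0.00051783 = 0.2422

0.2422


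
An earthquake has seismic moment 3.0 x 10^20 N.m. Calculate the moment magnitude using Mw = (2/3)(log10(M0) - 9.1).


log10(M0) = log10(3.0 x 10^20) = 20.4771
Mw = 2/3 * (20.4771 - 9.1)
= 2/3 * 11.3771
= 7.58

7.58


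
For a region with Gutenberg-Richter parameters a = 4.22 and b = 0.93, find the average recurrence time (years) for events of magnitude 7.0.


log10(N) = 4.22 - 0.93*7.0 = -2.29
N = 10^-2.29 = 0.005129
T = 1/N = 1/0.005129 = 194.9845 years

194.9845


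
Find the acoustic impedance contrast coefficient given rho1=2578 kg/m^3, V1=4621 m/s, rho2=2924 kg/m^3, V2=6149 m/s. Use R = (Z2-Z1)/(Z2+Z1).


Z1 = 2578 * 4621 = 11912938
Z2 = 2924 * 6149 = 17979676
R = (17979676 - 11912938) / (17979676 + 11912938) = 6066738 / 29892614 = 0.203

0.203


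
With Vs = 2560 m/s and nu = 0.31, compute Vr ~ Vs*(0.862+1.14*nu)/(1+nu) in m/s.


Numerator factor = 0.862 + 1.14*0.31 = 1.2154
Denominator = 1 + 0.31 = 1.31
Vr = 2560 * 1.2154 / 1.31 = 2375.13 m/s

2375.13


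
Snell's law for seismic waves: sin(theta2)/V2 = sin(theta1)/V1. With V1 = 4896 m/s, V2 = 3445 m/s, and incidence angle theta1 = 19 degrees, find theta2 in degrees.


sin(theta1) = sin(19 deg) = 0.325568
sin(theta2) = V2/V1 * sin(theta1) = 3445/4896 * 0.325568 = 0.229081
theta2 = arcsin(0.229081) = 13.243 degrees

13.243


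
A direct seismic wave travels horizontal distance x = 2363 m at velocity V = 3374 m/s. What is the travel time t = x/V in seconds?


t = x / V
= 2363 / 3374
= 0.7004 s

0.7004


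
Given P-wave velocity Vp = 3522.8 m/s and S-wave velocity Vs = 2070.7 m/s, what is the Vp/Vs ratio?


Vp/Vs = 3522.8 / 2070.7
= 1.7013

1.7013


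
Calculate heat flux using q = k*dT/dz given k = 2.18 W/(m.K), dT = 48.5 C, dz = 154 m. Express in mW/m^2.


q = k * dT / dz * 1000
= 2.18 * 48.5 / 154 * 1000
= 0.686558 * 1000
= 686.5584 mW/m^2

686.5584


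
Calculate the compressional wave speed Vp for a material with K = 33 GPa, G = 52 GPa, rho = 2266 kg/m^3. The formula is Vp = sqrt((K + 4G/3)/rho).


First compute the effective modulus:
K + 4G/3 = 33e9 + 4*52e9/3 = 102333333333.33 Pa
Then divide by density:
102333333333.33 / 2266 = 45160341.2768 Pa/(kg/m^3)
Take the square root:
Vp = sqrt(45160341.2768) = 6720.14 m/s

6720.14


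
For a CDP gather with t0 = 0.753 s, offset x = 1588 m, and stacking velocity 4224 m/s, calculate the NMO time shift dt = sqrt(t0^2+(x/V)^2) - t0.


x/Vnmo = 1588/4224 = 0.375947
(x/Vnmo)^2 = 0.141336
t0^2 = 0.567009
sqrt(0.567009 + 0.141336) = 0.841632
dt = 0.841632 - 0.753 = 0.088632

0.088632


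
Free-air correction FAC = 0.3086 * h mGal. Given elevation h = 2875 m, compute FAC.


FAC = 0.3086 * h
= 0.3086 * 2875
= 887.225 mGal

887.225


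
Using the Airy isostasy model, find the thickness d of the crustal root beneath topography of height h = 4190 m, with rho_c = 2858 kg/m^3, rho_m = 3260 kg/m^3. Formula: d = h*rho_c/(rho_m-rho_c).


rho_m - rho_c = 3260 - 2858 = 402
d = 4190 * 2858 / 402
= 11975020 / 402
= 29788.61 m

29788.61


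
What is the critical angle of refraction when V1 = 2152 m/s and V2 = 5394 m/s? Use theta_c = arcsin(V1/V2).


V1/V2 = 2152/5394 = 0.398962
theta_c = arcsin(0.398962) = 23.5133 degrees

23.5133


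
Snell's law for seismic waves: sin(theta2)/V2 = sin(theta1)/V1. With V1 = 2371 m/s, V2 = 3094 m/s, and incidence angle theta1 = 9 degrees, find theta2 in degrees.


sin(theta1) = sin(9 deg) = 0.156434
sin(theta2) = V2/V1 * sin(theta1) = 3094/2371 * 0.156434 = 0.204137
theta2 = arcsin(0.204137) = 11.779 degrees

11.779


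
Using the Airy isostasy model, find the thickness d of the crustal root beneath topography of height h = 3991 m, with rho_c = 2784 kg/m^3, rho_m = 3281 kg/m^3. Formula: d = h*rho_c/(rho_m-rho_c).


rho_m - rho_c = 3281 - 2784 = 497
d = 3991 * 2784 / 497
= 11110944 / 497
= 22356.02 m

22356.02


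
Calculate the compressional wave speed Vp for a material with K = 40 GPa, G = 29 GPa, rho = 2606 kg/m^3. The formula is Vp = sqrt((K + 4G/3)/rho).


First compute the effective modulus:
K + 4G/3 = 40e9 + 4*29e9/3 = 78666666666.67 Pa
Then divide by density:
78666666666.67 / 2606 = 30186748.529 Pa/(kg/m^3)
Take the square root:
Vp = sqrt(30186748.529) = 5494.25 m/s

5494.25


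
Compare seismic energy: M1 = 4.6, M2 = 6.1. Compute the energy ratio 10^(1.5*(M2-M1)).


M2 - M1 = 6.1 - 4.6 = 1.5
1.5 * 1.5 = 2.25
ratio = 10^2.25 = 177.83

177.83


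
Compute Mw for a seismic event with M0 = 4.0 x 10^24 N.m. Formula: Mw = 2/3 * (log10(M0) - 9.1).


log10(M0) = log10(4.0 x 10^24) = 24.6021
Mw = 2/3 * (24.6021 - 9.1)
= 2/3 * 15.5021
= 10.33

10.33


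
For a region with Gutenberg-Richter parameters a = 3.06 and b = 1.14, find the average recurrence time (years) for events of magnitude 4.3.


log10(N) = 3.06 - 1.14*4.3 = -1.842
N = 10^-1.842 = 0.014388
T = 1/N = 1/0.014388 = 69.5024 years

69.5024


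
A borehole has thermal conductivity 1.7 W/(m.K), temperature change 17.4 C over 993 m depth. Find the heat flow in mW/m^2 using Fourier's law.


q = k * dT / dz * 1000
= 1.7 * 17.4 / 993 * 1000
= 0.029789 * 1000
= 29.7885 mW/m^2

29.7885


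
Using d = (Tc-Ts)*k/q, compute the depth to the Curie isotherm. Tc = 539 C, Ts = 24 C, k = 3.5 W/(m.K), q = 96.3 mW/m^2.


T_Curie - T_surf = 539 - 24 = 515 C
Convert q to W/m^2: 96.3 mW/m^2 = 0.0963 W/m^2
d = 515 * 3.5 / 0.0963 = 18717.55 m

18717.55


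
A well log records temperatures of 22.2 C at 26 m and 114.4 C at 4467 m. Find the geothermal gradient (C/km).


dT = 114.4 - 22.2 = 92.2 C
dz = 4467 - 26 = 4441 m
gradient = dT/dz * 1000 = 92.2/4441 * 1000 = 20.7611 C/km

20.7611


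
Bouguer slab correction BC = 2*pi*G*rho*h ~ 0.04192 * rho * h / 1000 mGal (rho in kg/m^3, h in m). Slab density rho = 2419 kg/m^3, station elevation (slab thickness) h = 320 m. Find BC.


BC = 0.04192 * rho * h / 1000
= 0.04192 * 2419 * 320 / 1000
= 32.4494 mGal

32.4494


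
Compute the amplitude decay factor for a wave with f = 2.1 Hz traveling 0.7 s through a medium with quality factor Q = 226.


pi*f*t/Q = pi*2.1*0.7/226 = 0.020434
A/A0 = exp(-0.020434) = 0.979773

0.979773


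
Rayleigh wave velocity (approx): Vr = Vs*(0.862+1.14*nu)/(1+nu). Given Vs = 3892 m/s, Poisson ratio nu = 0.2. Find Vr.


Numerator factor = 0.862 + 1.14*0.2 = 1.09
Denominator = 1 + 0.2 = 1.2
Vr = 3892 * 1.09 / 1.2 = 3535.23 m/s

3535.23


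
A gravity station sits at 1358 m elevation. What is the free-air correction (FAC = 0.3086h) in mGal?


FAC = 0.3086 * h
= 0.3086 * 1358
= 419.0788 mGal

419.0788


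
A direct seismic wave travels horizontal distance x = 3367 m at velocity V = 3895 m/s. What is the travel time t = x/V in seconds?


t = x / V
= 3367 / 3895
= 0.8644 s

0.8644


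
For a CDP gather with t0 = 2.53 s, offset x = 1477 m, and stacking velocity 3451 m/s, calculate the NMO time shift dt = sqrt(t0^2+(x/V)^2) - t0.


x/Vnmo = 1477/3451 = 0.427992
(x/Vnmo)^2 = 0.183177
t0^2 = 6.4009
sqrt(6.4009 + 0.183177) = 2.565946
dt = 2.565946 - 2.53 = 0.035946

0.035946


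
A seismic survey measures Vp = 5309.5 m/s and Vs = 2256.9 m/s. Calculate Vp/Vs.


Vp/Vs = 5309.5 / 2256.9
= 2.3526

2.3526


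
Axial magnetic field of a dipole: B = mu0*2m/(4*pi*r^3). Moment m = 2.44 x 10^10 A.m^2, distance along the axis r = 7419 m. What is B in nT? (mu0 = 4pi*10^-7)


m = 2.44 x 10^10 = 24400000000 A.m^2
2m = 48800000000 A.m^2
r^3 = 7419^3 = 408353341059
B = (4pi*10^-7) * 48800000000 / (4*pi * 408353341059) * 1e9
= 61323.888598 / 5131519425359.21 * 1e9
= 11.9504 nT

11.9504


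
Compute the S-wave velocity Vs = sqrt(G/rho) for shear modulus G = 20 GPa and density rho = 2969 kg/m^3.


Convert G to Pa: G = 20e9 Pa
Compute G/rho = 20e9 / 2969 = 6736274.84
Vs = sqrt(6736274.84) = 2595.43 m/s

2595.43


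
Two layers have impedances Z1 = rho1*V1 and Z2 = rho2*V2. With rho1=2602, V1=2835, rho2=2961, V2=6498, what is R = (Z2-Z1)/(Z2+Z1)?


Z1 = 2602 * 2835 = 7376670
Z2 = 2961 * 6498 = 19240578
R = (19240578 - 7376670) / (19240578 + 7376670) = 11863908 / 26617248 = 0.4457

0.4457


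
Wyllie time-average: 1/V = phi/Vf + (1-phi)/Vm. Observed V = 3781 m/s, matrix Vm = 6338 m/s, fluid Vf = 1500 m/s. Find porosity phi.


1/V - 1/Vm = 1/3781 - 1/6338 = 0.0001067
1/Vf - 1/Vm = 1/1500 - 1/6338 = 0.00050889
phi = 0.0001067 / 0.00050889 = 0.2097

0.2097


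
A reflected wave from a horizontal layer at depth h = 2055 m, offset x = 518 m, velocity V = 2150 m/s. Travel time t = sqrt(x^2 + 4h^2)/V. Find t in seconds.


x^2 + 4h^2 = 518^2 + 4*2055^2 = 268324 + 16892100 = 17160424
sqrt(17160424) = 4142.5142
t = 4142.5142 / 2150 = 1.9268 s

1.9268


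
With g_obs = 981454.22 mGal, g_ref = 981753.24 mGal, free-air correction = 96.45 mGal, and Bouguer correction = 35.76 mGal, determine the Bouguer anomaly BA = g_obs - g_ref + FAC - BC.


BA = g_obs - g_ref + FAC - BC
= 981454.22 - 981753.24 + 96.45 - 35.76
= -238.33 mGal

-238.33


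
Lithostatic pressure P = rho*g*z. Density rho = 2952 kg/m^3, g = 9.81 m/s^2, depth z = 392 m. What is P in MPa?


P = rho * g * z / 1e6
= 2952 * 9.81 * 392 / 1e6
= 11351975.04 / 1e6
= 11.352 MPa

11.352


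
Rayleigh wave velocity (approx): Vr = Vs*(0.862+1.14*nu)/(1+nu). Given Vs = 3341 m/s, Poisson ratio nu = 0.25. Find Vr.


Numerator factor = 0.862 + 1.14*0.25 = 1.147
Denominator = 1 + 0.25 = 1.25
Vr = 3341 * 1.147 / 1.25 = 3065.7 m/s

3065.7


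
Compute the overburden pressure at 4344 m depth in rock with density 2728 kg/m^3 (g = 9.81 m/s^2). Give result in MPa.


P = rho * g * z / 1e6
= 2728 * 9.81 * 4344 / 1e6
= 116252737.92 / 1e6
= 116.2527 MPa

116.2527


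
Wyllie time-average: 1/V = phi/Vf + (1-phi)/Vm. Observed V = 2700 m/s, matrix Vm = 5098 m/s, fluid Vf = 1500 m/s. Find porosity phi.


1/V - 1/Vm = 1/2700 - 1/5098 = 0.00017422
1/Vf - 1/Vm = 1/1500 - 1/5098 = 0.00047051
phi = 0.00017422 / 0.00047051 = 0.3703

0.3703


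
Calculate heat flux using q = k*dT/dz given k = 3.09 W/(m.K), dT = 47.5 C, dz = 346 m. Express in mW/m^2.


q = k * dT / dz * 1000
= 3.09 * 47.5 / 346 * 1000
= 0.424205 * 1000
= 424.2052 mW/m^2

424.2052


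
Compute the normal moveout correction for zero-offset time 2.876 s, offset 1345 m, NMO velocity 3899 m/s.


x/Vnmo = 1345/3899 = 0.34496
(x/Vnmo)^2 = 0.118998
t0^2 = 8.271376
sqrt(8.271376 + 0.118998) = 2.896614
dt = 2.896614 - 2.876 = 0.020614

0.020614


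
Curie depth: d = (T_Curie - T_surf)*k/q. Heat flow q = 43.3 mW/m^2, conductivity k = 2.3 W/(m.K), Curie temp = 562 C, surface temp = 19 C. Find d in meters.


T_Curie - T_surf = 562 - 19 = 543 C
Convert q to W/m^2: 43.3 mW/m^2 = 0.0433 W/m^2
d = 543 * 2.3 / 0.0433 = 28842.96 m

28842.96


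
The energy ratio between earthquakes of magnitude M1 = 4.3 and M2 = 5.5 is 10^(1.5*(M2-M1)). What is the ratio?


M2 - M1 = 5.5 - 4.3 = 1.2
1.5 * 1.2 = 1.8
ratio = 10^1.8 = 63.1

63.1


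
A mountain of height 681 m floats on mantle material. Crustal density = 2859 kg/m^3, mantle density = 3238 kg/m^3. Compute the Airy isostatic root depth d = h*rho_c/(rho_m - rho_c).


rho_m - rho_c = 3238 - 2859 = 379
d = 681 * 2859 / 379
= 1946979 / 379
= 5137.15 m

5137.15


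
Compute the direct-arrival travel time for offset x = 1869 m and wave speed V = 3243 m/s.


t = x / V
= 1869 / 3243
= 0.5763 s

0.5763


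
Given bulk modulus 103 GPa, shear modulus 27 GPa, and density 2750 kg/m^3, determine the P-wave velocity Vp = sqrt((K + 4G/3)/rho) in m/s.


First compute the effective modulus:
K + 4G/3 = 103e9 + 4*27e9/3 = 139000000000.0 Pa
Then divide by density:
139000000000.0 / 2750 = 50545454.5455 Pa/(kg/m^3)
Take the square root:
Vp = sqrt(50545454.5455) = 7109.53 m/s

7109.53


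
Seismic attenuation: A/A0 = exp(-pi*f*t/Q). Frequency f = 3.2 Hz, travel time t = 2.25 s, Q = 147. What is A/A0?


pi*f*t/Q = pi*3.2*2.25/147 = 0.153874
A/A0 = exp(-0.153874) = 0.85738

0.85738


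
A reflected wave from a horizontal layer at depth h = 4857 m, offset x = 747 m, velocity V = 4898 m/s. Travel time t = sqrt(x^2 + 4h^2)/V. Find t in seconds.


x^2 + 4h^2 = 747^2 + 4*4857^2 = 558009 + 94361796 = 94919805
sqrt(94919805) = 9742.6796
t = 9742.6796 / 4898 = 1.9891 s

1.9891


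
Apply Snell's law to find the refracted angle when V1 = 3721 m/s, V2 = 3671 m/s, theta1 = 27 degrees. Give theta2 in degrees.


sin(theta1) = sin(27 deg) = 0.45399
sin(theta2) = V2/V1 * sin(theta1) = 3671/3721 * 0.45399 = 0.44789
theta2 = arcsin(0.44789) = 26.6084 degrees

26.6084


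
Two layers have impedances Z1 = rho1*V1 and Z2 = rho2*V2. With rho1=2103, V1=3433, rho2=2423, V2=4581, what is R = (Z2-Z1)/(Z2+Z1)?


Z1 = 2103 * 3433 = 7219599
Z2 = 2423 * 4581 = 11099763
R = (11099763 - 7219599) / (11099763 + 7219599) = 3880164 / 18319362 = 0.2118

0.2118


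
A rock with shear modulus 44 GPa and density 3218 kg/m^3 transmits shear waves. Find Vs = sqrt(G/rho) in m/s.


Convert G to Pa: G = 44e9 Pa
Compute G/rho = 44e9 / 3218 = 13673088.8751
Vs = sqrt(13673088.8751) = 3697.71 m/s

3697.71


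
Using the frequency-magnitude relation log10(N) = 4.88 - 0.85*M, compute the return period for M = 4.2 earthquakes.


log10(N) = 4.88 - 0.85*4.2 = 1.31
N = 10^1.31 = 20.417379
T = 1/N = 1/20.417379 = 0.049 years

0.049


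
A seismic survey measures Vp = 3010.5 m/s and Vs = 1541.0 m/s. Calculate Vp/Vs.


Vp/Vs = 3010.5 / 1541.0
= 1.9536

1.9536


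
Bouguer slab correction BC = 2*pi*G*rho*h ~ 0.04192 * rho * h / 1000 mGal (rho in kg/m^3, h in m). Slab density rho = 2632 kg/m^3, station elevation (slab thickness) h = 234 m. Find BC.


BC = 0.04192 * rho * h / 1000
= 0.04192 * 2632 * 234 / 1000
= 25.818 mGal

25.818


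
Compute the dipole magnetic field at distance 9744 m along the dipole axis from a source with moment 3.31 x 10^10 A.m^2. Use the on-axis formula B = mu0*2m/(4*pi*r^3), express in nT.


m = 3.31 x 10^10 = 33100000000 A.m^2
2m = 66200000000 A.m^2
r^3 = 9744^3 = 925149302784
B = (4pi*10^-7) * 66200000000 / (4*pi * 925149302784) * 1e9
= 83189.373467 / 11625769012399.73 * 1e9
= 7.1556 nT

7.1556


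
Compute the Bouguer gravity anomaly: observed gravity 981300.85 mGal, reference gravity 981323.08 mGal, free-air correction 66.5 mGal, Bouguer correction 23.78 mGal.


BA = g_obs - g_ref + FAC - BC
= 981300.85 - 981323.08 + 66.5 - 23.78
= 20.49 mGal

20.49


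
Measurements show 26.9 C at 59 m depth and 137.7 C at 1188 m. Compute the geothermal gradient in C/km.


dT = 137.7 - 26.9 = 110.8 C
dz = 1188 - 59 = 1129 m
gradient = dT/dz * 1000 = 110.8/1129 * 1000 = 98.1399 C/km

98.1399


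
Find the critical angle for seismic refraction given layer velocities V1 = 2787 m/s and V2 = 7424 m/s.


V1/V2 = 2787/7424 = 0.375404
theta_c = arcsin(0.375404) = 22.0493 degrees

22.0493


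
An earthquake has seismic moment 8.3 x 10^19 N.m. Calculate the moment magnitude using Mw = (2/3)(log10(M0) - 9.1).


log10(M0) = log10(8.3 x 10^19) = 19.9191
Mw = 2/3 * (19.9191 - 9.1)
= 2/3 * 10.8191
= 7.21

7.21


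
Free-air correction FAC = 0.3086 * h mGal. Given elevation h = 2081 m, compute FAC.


FAC = 0.3086 * h
= 0.3086 * 2081
= 642.1966 mGal

642.1966


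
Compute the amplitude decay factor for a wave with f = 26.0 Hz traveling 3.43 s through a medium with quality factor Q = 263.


pi*f*t/Q = pi*26.0*3.43/263 = 1.065275
A/A0 = exp(-1.065275) = 0.344633

0.344633


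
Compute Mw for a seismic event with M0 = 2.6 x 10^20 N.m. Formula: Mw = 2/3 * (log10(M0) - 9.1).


log10(M0) = log10(2.6 x 10^20) = 20.415
Mw = 2/3 * (20.415 - 9.1)
= 2/3 * 11.315
= 7.54

7.54


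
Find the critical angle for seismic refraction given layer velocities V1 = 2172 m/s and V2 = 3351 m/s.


V1/V2 = 2172/3351 = 0.648165
theta_c = arcsin(0.648165) = 40.4034 degrees

40.4034


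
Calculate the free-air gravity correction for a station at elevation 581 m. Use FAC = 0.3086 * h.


FAC = 0.3086 * h
= 0.3086 * 581
= 179.2966 mGal

179.2966


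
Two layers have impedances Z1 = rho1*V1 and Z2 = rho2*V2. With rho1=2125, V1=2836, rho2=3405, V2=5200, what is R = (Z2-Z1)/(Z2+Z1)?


Z1 = 2125 * 2836 = 6026500
Z2 = 3405 * 5200 = 17706000
R = (17706000 - 6026500) / (17706000 + 6026500) = 11679500 / 23732500 = 0.4921

0.4921


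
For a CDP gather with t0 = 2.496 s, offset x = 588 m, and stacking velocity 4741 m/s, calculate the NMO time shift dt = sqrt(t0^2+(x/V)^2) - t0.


x/Vnmo = 588/4741 = 0.124024
(x/Vnmo)^2 = 0.015382
t0^2 = 6.230016
sqrt(6.230016 + 0.015382) = 2.499079
dt = 2.499079 - 2.496 = 0.003079

0.003079


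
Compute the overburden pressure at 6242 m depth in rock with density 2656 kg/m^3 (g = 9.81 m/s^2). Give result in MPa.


P = rho * g * z / 1e6
= 2656 * 9.81 * 6242 / 1e6
= 162637557.12 / 1e6
= 162.6376 MPa

162.6376


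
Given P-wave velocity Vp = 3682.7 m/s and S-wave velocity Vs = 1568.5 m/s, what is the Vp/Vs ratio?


Vp/Vs = 3682.7 / 1568.5
= 2.3479

2.3479


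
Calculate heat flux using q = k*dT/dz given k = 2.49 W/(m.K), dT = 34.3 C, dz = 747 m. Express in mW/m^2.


q = k * dT / dz * 1000
= 2.49 * 34.3 / 747 * 1000
= 0.114333 * 1000
= 114.3333 mW/m^2

114.3333


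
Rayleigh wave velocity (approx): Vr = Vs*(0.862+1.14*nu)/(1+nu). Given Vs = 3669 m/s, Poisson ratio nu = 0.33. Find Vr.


Numerator factor = 0.862 + 1.14*0.33 = 1.2382
Denominator = 1 + 0.33 = 1.33
Vr = 3669 * 1.2382 / 1.33 = 3415.76 m/s

3415.76


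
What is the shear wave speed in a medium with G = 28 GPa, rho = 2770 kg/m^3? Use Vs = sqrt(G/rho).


Convert G to Pa: G = 28e9 Pa
Compute G/rho = 28e9 / 2770 = 10108303.2491
Vs = sqrt(10108303.2491) = 3179.36 m/s

3179.36


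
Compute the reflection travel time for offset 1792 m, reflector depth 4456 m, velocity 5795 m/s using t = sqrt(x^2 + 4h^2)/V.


x^2 + 4h^2 = 1792^2 + 4*4456^2 = 3211264 + 79423744 = 82635008
sqrt(82635008) = 9090.38
t = 9090.38 / 5795 = 1.5687 s

1.5687


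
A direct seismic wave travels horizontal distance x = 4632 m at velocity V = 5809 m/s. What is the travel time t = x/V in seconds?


t = x / V
= 4632 / 5809
= 0.7974 s

0.7974


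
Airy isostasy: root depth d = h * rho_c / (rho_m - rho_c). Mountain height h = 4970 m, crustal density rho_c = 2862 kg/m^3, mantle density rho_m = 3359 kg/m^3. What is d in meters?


rho_m - rho_c = 3359 - 2862 = 497
d = 4970 * 2862 / 497
= 14224140 / 497
= 28620.0 m

28620.0


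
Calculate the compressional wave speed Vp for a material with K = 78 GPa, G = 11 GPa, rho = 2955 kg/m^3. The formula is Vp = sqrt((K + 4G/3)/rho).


First compute the effective modulus:
K + 4G/3 = 78e9 + 4*11e9/3 = 92666666666.67 Pa
Then divide by density:
92666666666.67 / 2955 = 31359278.0598 Pa/(kg/m^3)
Take the square root:
Vp = sqrt(31359278.0598) = 5599.94 m/s

5599.94


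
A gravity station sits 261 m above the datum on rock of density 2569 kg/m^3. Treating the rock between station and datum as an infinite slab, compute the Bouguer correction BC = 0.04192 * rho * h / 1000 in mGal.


BC = 0.04192 * rho * h / 1000
= 0.04192 * 2569 * 261 / 1000
= 28.1077 mGal

28.1077


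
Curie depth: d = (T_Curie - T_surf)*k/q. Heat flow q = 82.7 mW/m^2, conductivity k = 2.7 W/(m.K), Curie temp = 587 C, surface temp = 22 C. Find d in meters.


T_Curie - T_surf = 587 - 22 = 565 C
Convert q to W/m^2: 82.7 mW/m^2 = 0.0827 W/m^2
d = 565 * 2.7 / 0.0827 = 18446.19 m

18446.19


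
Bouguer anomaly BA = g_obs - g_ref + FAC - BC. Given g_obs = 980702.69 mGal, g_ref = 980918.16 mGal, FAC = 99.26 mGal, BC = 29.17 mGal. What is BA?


BA = g_obs - g_ref + FAC - BC
= 980702.69 - 980918.16 + 99.26 - 29.17
= -145.38 mGal

-145.38


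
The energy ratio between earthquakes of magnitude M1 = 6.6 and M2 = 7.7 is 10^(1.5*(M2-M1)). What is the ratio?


M2 - M1 = 7.7 - 6.6 = 1.1
1.5 * 1.1 = 1.65
ratio = 10^1.65 = 44.67

44.67


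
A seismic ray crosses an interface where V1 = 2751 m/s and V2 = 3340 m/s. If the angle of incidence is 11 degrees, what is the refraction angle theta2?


sin(theta1) = sin(11 deg) = 0.190809
sin(theta2) = V2/V1 * sin(theta1) = 3340/2751 * 0.190809 = 0.231662
theta2 = arcsin(0.231662) = 13.3949 degrees

13.3949


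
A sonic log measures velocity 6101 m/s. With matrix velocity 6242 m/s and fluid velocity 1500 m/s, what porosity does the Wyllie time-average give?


1/V - 1/Vm = 1/6101 - 1/6242 = 3.7e-06
1/Vf - 1/Vm = 1/1500 - 1/6242 = 0.00050646
phi = 3.7e-06 / 0.00050646 = 0.0073

0.0073


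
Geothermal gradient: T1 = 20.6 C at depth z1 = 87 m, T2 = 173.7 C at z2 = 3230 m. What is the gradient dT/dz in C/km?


dT = 173.7 - 20.6 = 153.1 C
dz = 3230 - 87 = 3143 m
gradient = dT/dz * 1000 = 153.1/3143 * 1000 = 48.7114 C/km

48.7114


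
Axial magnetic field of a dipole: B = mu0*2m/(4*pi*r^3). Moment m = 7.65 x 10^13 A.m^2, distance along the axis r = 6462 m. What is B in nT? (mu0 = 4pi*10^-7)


m = 7.65 x 10^13 = 76500000000000 A.m^2
2m = 153000000000000 A.m^2
r^3 = 6462^3 = 269836603128
B = (4pi*10^-7) * 153000000000000 / (4*pi * 269836603128) * 1e9
= 192265470.399695 / 3390866760226.2 * 1e9
= 56700.9806 nT

56700.9806


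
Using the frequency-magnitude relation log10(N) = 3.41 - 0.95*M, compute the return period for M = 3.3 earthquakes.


log10(N) = 3.41 - 0.95*3.3 = 0.275
N = 10^0.275 = 1.883649
T = 1/N = 1/1.883649 = 0.5309 years

0.5309


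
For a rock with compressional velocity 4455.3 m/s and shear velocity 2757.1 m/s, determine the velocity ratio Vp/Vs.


Vp/Vs = 4455.3 / 2757.1
= 1.6159

1.6159


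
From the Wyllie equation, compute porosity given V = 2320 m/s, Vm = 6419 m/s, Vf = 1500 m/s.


1/V - 1/Vm = 1/2320 - 1/6419 = 0.00027525
1/Vf - 1/Vm = 1/1500 - 1/6419 = 0.00051088
phi = 0.00027525 / 0.00051088 = 0.5388

0.5388


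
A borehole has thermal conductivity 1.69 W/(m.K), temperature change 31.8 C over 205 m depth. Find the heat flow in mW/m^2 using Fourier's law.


q = k * dT / dz * 1000
= 1.69 * 31.8 / 205 * 1000
= 0.262156 * 1000
= 262.1561 mW/m^2

262.1561


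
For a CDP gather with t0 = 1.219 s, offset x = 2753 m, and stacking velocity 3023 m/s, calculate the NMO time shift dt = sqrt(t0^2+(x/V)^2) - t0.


x/Vnmo = 2753/3023 = 0.910685
(x/Vnmo)^2 = 0.829347
t0^2 = 1.485961
sqrt(1.485961 + 0.829347) = 1.521614
dt = 1.521614 - 1.219 = 0.302614

0.302614


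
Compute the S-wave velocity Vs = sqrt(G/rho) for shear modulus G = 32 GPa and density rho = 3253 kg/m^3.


Convert G to Pa: G = 32e9 Pa
Compute G/rho = 32e9 / 3253 = 9837073.4706
Vs = sqrt(9837073.4706) = 3136.41 m/s

3136.41


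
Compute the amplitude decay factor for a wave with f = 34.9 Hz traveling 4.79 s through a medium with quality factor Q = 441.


pi*f*t/Q = pi*34.9*4.79/441 = 1.190892
A/A0 = exp(-1.190892) = 0.30395

0.30395


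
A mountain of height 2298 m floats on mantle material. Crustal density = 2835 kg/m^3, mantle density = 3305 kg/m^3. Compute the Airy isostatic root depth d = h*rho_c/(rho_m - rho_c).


rho_m - rho_c = 3305 - 2835 = 470
d = 2298 * 2835 / 470
= 6514830 / 470
= 13861.34 m

13861.34


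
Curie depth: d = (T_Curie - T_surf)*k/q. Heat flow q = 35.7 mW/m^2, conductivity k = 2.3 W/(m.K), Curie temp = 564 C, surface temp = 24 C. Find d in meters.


T_Curie - T_surf = 564 - 24 = 540 C
Convert q to W/m^2: 35.7 mW/m^2 = 0.0357 W/m^2
d = 540 * 2.3 / 0.0357 = 34789.92 m

34789.92


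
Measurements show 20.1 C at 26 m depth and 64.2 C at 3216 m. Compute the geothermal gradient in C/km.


dT = 64.2 - 20.1 = 44.1 C
dz = 3216 - 26 = 3190 m
gradient = dT/dz * 1000 = 44.1/3190 * 1000 = 13.8245 C/km

13.8245


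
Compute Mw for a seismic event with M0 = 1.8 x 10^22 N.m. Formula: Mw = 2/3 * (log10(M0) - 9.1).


log10(M0) = log10(1.8 x 10^22) = 22.2553
Mw = 2/3 * (22.2553 - 9.1)
= 2/3 * 13.1553
= 8.77

8.77


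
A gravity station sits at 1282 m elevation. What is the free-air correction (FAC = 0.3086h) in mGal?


FAC = 0.3086 * h
= 0.3086 * 1282
= 395.6252 mGal

395.6252


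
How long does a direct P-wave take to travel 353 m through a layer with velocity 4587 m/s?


t = x / V
= 353 / 4587
= 0.077 s

0.077


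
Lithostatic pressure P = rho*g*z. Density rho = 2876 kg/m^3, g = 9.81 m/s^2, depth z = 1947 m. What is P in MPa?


P = rho * g * z / 1e6
= 2876 * 9.81 * 1947 / 1e6
= 54931801.32 / 1e6
= 54.9318 MPa

54.9318


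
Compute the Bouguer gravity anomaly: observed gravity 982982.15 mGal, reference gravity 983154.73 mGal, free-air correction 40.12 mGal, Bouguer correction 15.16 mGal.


BA = g_obs - g_ref + FAC - BC
= 982982.15 - 983154.73 + 40.12 - 15.16
= -147.62 mGal

-147.62


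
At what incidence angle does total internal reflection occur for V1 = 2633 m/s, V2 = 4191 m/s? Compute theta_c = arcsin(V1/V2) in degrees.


V1/V2 = 2633/4191 = 0.628251
theta_c = arcsin(0.628251) = 38.9212 degrees

38.9212


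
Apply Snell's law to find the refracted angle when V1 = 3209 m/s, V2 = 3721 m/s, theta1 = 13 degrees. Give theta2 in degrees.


sin(theta1) = sin(13 deg) = 0.224951
sin(theta2) = V2/V1 * sin(theta1) = 3721/3209 * 0.224951 = 0.260842
theta2 = arcsin(0.260842) = 15.12 degrees

15.12


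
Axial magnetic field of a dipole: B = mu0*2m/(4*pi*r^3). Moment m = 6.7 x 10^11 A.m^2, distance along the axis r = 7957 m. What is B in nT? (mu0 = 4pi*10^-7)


m = 6.7 x 10^11 = 670000000000 A.m^2
2m = 1340000000000 A.m^2
r^3 = 7957^3 = 503788296493
B = (4pi*10^-7) * 1340000000000 / (4*pi * 503788296493) * 1e9
= 1683893.662324 / 6330790444907.7 * 1e9
= 265.9847 nT

265.9847


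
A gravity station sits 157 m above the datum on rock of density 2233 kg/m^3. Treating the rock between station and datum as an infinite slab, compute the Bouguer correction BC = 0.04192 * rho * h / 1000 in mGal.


BC = 0.04192 * rho * h / 1000
= 0.04192 * 2233 * 157 / 1000
= 14.6964 mGal

14.6964


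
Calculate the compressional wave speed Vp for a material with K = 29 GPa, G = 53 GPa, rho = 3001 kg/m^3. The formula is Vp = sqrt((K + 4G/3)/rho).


First compute the effective modulus:
K + 4G/3 = 29e9 + 4*53e9/3 = 99666666666.67 Pa
Then divide by density:
99666666666.67 / 3001 = 33211151.8383 Pa/(kg/m^3)
Take the square root:
Vp = sqrt(33211151.8383) = 5762.91 m/s

5762.91


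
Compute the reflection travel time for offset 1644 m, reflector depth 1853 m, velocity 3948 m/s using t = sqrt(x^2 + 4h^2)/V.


x^2 + 4h^2 = 1644^2 + 4*1853^2 = 2702736 + 13734436 = 16437172
sqrt(16437172) = 4054.2782
t = 4054.2782 / 3948 = 1.0269 s

1.0269


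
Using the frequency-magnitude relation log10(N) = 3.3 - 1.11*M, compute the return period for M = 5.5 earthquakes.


log10(N) = 3.3 - 1.11*5.5 = -2.805
N = 10^-2.805 = 0.001567
T = 1/N = 1/0.001567 = 638.2635 years

638.2635


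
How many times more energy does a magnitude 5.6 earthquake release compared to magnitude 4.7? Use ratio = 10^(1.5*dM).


M2 - M1 = 5.6 - 4.7 = 0.9
1.5 * 0.9 = 1.35
ratio = 10^1.35 = 22.39

22.39


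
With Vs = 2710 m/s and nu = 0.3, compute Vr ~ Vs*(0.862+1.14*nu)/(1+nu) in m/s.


Numerator factor = 0.862 + 1.14*0.3 = 1.204
Denominator = 1 + 0.3 = 1.3
Vr = 2710 * 1.204 / 1.3 = 2509.88 m/s

2509.88


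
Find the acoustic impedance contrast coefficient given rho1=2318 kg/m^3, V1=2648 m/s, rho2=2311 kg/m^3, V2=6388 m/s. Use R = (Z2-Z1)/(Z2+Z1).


Z1 = 2318 * 2648 = 6138064
Z2 = 2311 * 6388 = 14762668
R = (14762668 - 6138064) / (14762668 + 6138064) = 8624604 / 20900732 = 0.4126

0.4126


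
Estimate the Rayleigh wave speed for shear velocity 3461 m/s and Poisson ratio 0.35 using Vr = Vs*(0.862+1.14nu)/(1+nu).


Numerator factor = 0.862 + 1.14*0.35 = 1.261
Denominator = 1 + 0.35 = 1.35
Vr = 3461 * 1.261 / 1.35 = 3232.83 m/s

3232.83


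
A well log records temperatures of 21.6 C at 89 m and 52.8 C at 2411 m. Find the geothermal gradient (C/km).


dT = 52.8 - 21.6 = 31.2 C
dz = 2411 - 89 = 2322 m
gradient = dT/dz * 1000 = 31.2/2322 * 1000 = 13.4367 C/km

13.4367


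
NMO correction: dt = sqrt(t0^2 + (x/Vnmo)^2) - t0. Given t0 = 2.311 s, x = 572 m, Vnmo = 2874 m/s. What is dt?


x/Vnmo = 572/2874 = 0.199026
(x/Vnmo)^2 = 0.039611
t0^2 = 5.340721
sqrt(5.340721 + 0.039611) = 2.319554
dt = 2.319554 - 2.311 = 0.008554

0.008554


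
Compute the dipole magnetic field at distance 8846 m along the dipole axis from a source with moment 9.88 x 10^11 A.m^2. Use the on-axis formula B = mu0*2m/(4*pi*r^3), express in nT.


m = 9.88 x 10^11 = 988000000000 A.m^2
2m = 1976000000000 A.m^2
r^3 = 8846^3 = 692214679736
B = (4pi*10^-7) * 1976000000000 / (4*pi * 692214679736) * 1e9
= 2483114.833397 / 8698626210262.52 * 1e9
= 285.4606 nT

285.4606


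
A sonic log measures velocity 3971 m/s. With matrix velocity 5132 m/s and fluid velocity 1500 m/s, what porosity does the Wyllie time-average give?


1/V - 1/Vm = 1/3971 - 1/5132 = 5.697e-05
1/Vf - 1/Vm = 1/1500 - 1/5132 = 0.00047181
phi = 5.697e-05 / 0.00047181 = 0.1207

0.1207


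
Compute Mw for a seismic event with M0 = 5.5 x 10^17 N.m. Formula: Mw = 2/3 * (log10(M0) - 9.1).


log10(M0) = log10(5.5 x 10^17) = 17.7404
Mw = 2/3 * (17.7404 - 9.1)
= 2/3 * 8.6404
= 5.76

5.76


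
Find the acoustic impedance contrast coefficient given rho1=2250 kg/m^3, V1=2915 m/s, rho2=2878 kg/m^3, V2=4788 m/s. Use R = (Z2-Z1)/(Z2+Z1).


Z1 = 2250 * 2915 = 6558750
Z2 = 2878 * 4788 = 13779864
R = (13779864 - 6558750) / (13779864 + 6558750) = 7221114 / 20338614 = 0.355

0.355


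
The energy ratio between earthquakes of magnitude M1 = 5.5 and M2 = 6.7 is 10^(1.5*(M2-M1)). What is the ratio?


M2 - M1 = 6.7 - 5.5 = 1.2
1.5 * 1.2 = 1.8
ratio = 10^1.8 = 63.1

63.1


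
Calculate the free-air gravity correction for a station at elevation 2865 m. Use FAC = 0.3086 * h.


FAC = 0.3086 * h
= 0.3086 * 2865
= 884.139 mGal

884.139


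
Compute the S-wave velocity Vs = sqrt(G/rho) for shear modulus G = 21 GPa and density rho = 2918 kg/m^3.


Convert G to Pa: G = 21e9 Pa
Compute G/rho = 21e9 / 2918 = 7196710.0754
Vs = sqrt(7196710.0754) = 2682.67 m/s

2682.67


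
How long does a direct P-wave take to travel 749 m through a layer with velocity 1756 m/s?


t = x / V
= 749 / 1756
= 0.4265 s

0.4265


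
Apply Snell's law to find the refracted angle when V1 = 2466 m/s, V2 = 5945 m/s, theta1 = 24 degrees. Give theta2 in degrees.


sin(theta1) = sin(24 deg) = 0.406737
sin(theta2) = V2/V1 * sin(theta1) = 5945/2466 * 0.406737 = 0.980555
theta2 = arcsin(0.980555) = 78.6827 degrees

78.6827


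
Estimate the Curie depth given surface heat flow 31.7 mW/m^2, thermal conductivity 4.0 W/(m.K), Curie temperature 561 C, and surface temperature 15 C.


T_Curie - T_surf = 561 - 15 = 546 C
Convert q to W/m^2: 31.7 mW/m^2 = 0.0317 W/m^2
d = 546 * 4.0 / 0.0317 = 68895.9 m

68895.9


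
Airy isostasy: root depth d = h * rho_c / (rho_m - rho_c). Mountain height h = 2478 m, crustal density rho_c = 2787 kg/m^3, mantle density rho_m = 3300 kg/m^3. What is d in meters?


rho_m - rho_c = 3300 - 2787 = 513
d = 2478 * 2787 / 513
= 6906186 / 513
= 13462.35 m

13462.35


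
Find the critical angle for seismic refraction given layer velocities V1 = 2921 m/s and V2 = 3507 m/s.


V1/V2 = 2921/3507 = 0.832906
theta_c = arcsin(0.832906) = 56.3984 degrees

56.3984


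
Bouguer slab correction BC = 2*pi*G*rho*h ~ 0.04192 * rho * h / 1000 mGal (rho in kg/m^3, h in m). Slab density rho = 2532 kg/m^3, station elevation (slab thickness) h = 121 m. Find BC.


BC = 0.04192 * rho * h / 1000
= 0.04192 * 2532 * 121 / 1000
= 12.8431 mGal

12.8431


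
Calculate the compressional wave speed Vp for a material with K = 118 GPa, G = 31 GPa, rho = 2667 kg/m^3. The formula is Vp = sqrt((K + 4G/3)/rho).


First compute the effective modulus:
K + 4G/3 = 118e9 + 4*31e9/3 = 159333333333.33 Pa
Then divide by density:
159333333333.33 / 2667 = 59742532.1835 Pa/(kg/m^3)
Take the square root:
Vp = sqrt(59742532.1835) = 7729.33 m/s

7729.33


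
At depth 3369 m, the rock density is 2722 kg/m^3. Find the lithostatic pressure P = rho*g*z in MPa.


P = rho * g * z / 1e6
= 2722 * 9.81 * 3369 / 1e6
= 89961800.58 / 1e6
= 89.9618 MPa

89.9618
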